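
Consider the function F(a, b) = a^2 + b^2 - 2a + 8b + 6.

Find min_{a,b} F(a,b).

-11

F(a,b) separates as P(a) + Q(b) + 6, so its minimum is min P + min Q + 6.
P'(a) = 2a - 2 vanishes at a ∈ {1}; Q'(b) = 2b + 8 vanishes at b ∈ {-4}.
Local minima of P (where P''>0): P(1)=-1. Local minima of Q: Q(-4)=-16.
So the global minimum of F is P(1) + Q(-4) + 6 = -1 − 16 + 6 = -11, attained at (1, -4).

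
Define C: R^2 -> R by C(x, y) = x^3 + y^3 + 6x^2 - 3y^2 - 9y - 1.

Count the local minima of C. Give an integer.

C separates as a function of x plus a function of y, so ∇C=0 decouples.
∂C/∂x = 3x(x + 4) = 0 at x ∈ {-4, 0}; ∂C/∂y = 3(y - 3)(y + 1) = 0 at y ∈ {-1, 3}.
The Hessian is diagonal: diag(C_xx, C_yy). Second derivatives: C_xx(-4)=-12, C_xx(0)=12; C_yy(-1)=-12, C_yy(3)=12.
Local minima occur where both diagonal entries positive: (0, 3). Count: 1.

1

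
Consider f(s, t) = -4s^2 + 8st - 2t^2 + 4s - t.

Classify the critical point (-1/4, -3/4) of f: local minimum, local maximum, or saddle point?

saddle point

The Hessian of f is constant: H = [[-8, 8], [8, -4]].
det(H) = (-8)·(-4) − 8² = -32.
Since det(H) < 0, H is indefinite and the critical point is a saddle point.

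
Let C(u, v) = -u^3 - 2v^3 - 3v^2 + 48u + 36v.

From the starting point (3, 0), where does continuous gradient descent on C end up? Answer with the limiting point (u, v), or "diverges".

(-4, -3)

C is separable, so gradient descent decouples: u follows -∂C/∂u, v follows -∂C/∂v.
∂C/∂u = -3(u - 4)(u + 4); at u=3 this is 21, so u decreases.
∂C/∂v = -6(v - 2)(v + 3); at v=0 this is 36, so v decreases.
u converges to its nearest critical value -4 (a local min of the u-part); v converges to -3. The iterate converges to (-4, -3).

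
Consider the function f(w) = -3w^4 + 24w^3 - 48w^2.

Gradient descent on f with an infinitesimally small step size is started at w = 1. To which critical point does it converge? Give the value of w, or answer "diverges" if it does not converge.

f'(w) = -12w(w - 4)(w - 2), so f'(1) = -36.
Gradient descent moves in the -f' direction, i.e. w is increasing.
The nearest critical point in that direction is w = 2, where f'' = 48 > 0 (a local minimum). The iterate converges there.

2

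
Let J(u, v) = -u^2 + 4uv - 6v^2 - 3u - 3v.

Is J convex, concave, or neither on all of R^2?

J is quadratic, so its Hessian is the constant matrix H = [[-2, 4], [4, -12]].
det(H) = 8, tr(H) = -14.
det(H) > 0 and tr(H) < 0, so H is negative definite everywhere: concave.

concave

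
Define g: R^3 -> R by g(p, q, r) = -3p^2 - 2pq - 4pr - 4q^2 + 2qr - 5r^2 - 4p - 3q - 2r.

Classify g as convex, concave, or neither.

concave

g is quadratic, so its Hessian is the constant matrix H = [[-6, -2, -4], [-2, -8, 2], [-4, 2, -10]].
Leading principal minors: -6, 44, -256.
Signs alternate −, +, − ⇒ H ≺ 0 ⇒ concave.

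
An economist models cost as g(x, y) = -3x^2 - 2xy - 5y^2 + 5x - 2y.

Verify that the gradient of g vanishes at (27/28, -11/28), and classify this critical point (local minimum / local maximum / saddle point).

∇g = (-6x - 2y + 5, -2x - 10y - 2); substituting (27/28, -11/28) gives ∇g = (0, 0), so (27/28, -11/28) is indeed a critical point.
The Hessian of g is constant: H = [[-6, -2], [-2, -10]].
det(H) = (-6)·(-10) − (-2)² = 56.
det(H) > 0 and tr(H) = -16 < 0, so H is negative definite and the point is a local maximum.

local maximum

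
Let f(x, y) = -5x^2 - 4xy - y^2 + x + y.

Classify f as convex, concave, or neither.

concave

f is quadratic, so its Hessian is the constant matrix H = [[-10, -4], [-4, -2]].
det(H) = 4, tr(H) = -12.
det(H) > 0 and tr(H) < 0, so H is negative definite everywhere: concave.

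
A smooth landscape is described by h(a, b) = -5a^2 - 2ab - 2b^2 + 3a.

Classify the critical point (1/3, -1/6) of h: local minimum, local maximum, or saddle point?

local maximum

The Hessian of h is constant: H = [[-10, -2], [-2, -4]].
det(H) = (-10)·(-4) − (-2)² = 36.
det(H) > 0 and tr(H) = -14 < 0, so H is negative definite and the point is a local maximum.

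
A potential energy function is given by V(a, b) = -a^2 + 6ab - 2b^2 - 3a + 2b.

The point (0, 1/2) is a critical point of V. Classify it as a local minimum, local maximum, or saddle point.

saddle point

The Hessian of V is constant: H = [[-2, 6], [6, -4]].
det(H) = (-2)·(-4) − 6² = -28.
Since det(H) < 0, H is indefinite and the critical point is a saddle point.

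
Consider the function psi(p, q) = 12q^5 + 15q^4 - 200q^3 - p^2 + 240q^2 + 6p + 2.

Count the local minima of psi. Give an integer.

0

psi separates as a function of p plus a function of q, so ∇psi=0 decouples.
∂psi/∂p = -2(p - 3) = 0 at p ∈ {3}; ∂psi/∂q = 60q(q - 2)(q - 1)(q + 4) = 0 at q ∈ {-4, 0, 1, 2}.
The Hessian is diagonal: diag(psi_pp, psi_qq). Second derivatives: psi_pp(3)=-2; psi_qq(-4)=-7200, psi_qq(0)=480, psi_qq(1)=-300, psi_qq(2)=720.
Local minima occur where both diagonal entries positive: none. Count: 0.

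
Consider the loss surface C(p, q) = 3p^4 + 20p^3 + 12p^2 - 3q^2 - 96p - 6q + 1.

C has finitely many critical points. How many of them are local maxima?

C separates as a function of p plus a function of q, so ∇C=0 decouples.
∂C/∂p = 12(p - 1)(p + 2)(p + 4) = 0 at p ∈ {-4, -2, 1}; ∂C/∂q = -6(q + 1) = 0 at q ∈ {-1}.
The Hessian is diagonal: diag(C_pp, C_qq). Second derivatives: C_pp(-4)=120, C_pp(-2)=-72, C_pp(1)=180; C_qq(-1)=-6.
Local maxima occur where both diagonal entries negative: (-2, -1). Count: 1.

1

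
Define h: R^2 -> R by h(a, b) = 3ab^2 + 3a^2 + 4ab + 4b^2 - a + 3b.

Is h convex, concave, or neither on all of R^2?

The term 3ab^2 is cubic, so the Hessian is not constant.
∂²h/∂b² = 6a + 8, which takes both signs as a varies (negative for sufficiently negative a). A diagonal entry of the Hessian changing sign means the Hessian is neither positive- nor negative-semidefinite on all of R^2.

neither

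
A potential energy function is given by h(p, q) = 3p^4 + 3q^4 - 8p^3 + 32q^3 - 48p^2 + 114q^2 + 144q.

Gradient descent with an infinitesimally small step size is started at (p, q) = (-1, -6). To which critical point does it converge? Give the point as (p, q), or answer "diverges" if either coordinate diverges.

(-2, -4)

h is separable, so gradient descent decouples: p follows -∂h/∂p, q follows -∂h/∂q.
∂h/∂p = 12p(p - 4)(p + 2); at p=-1 this is 60, so p decreases.
∂h/∂q = 12(q + 1)(q + 3)(q + 4); at q=-6 this is -360, so q increases.
p converges to its nearest critical value -2 (a local min of the p-part); q converges to -4. The iterate converges to (-2, -4).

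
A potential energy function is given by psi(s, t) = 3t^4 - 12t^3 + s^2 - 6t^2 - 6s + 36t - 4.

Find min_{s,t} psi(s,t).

psi(s,t) separates as P(s) + Q(t) − 4, so its minimum is min P + min Q − 4.
P'(s) = 2s - 6 vanishes at s ∈ {3}; Q'(t) = 12(t - 3)(t - 1)(t + 1) vanishes at t ∈ {-1, 1, 3}.
Local minima of P (where P''>0): P(3)=-9. Local minima of Q: Q(-1)=-27, Q(3)=-27.
So the global minimum of psi is P(3) + Q(-1) − 4 = -9 − 27 − 4 = -40, attained at (3, -1).

-40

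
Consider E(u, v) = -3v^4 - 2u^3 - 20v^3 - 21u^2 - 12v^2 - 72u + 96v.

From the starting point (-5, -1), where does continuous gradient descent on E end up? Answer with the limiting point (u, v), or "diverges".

(-4, -2)

E is separable, so gradient descent decouples: u follows -∂E/∂u, v follows -∂E/∂v.
∂E/∂u = -6(u + 3)(u + 4); at u=-5 this is -12, so u increases.
∂E/∂v = -12(v - 1)(v + 2)(v + 4); at v=-1 this is 72, so v decreases.
u converges to its nearest critical value -4 (a local min of the u-part); v converges to -2. The iterate converges to (-4, -2).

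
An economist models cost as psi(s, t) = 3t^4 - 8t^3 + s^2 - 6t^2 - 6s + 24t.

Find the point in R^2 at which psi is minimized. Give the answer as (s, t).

(3, -1)

psi(s,t) separates as P(s) + Q(t), so its minimum is min P + min Q.
P'(s) = 2s - 6 vanishes at s ∈ {3}; Q'(t) = 12(t - 2)(t - 1)(t + 1) vanishes at t ∈ {-1, 1, 2}.
Local minima of P (where P''>0): P(3)=-9. Local minima of Q: Q(-1)=-19, Q(2)=8.
So the global minimum of psi is P(3) + Q(-1) = -9 − 19 = -28, attained at (3, -1).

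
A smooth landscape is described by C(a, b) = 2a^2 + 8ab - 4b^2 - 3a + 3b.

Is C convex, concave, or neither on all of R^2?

C is quadratic, so its Hessian is the constant matrix H = [[4, 8], [8, -8]].
det(H) = -96, tr(H) = -4.
det(H) < 0, so H is indefinite: neither convex nor concave.

neither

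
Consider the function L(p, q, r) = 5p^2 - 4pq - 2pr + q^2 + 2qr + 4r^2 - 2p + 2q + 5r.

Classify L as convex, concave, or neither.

convex

L is quadratic, so its Hessian is the constant matrix H = [[10, -4, -2], [-4, 2, 2], [-2, 2, 8]].
Leading principal minors: 10, 4, 16.
All positive ⇒ H ≻ 0 ⇒ convex.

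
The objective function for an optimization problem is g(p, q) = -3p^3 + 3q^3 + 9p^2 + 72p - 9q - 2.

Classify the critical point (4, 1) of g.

saddle point

The mixed partial ∂²g/∂p∂q is 0, so the Hessian at any point is diag(g_pp, g_qq) = diag(18(-p + 1), 18q).
At (4, 1): H = diag(-54, 18).
The eigenvalues have opposite signs, so H is indefinite: a saddle point.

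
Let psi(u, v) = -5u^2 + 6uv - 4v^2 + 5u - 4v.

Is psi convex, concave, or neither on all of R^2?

concave

psi is quadratic, so its Hessian is the constant matrix H = [[-10, 6], [6, -8]].
det(H) = 44, tr(H) = -18.
det(H) > 0 and tr(H) < 0, so H is negative definite everywhere: concave.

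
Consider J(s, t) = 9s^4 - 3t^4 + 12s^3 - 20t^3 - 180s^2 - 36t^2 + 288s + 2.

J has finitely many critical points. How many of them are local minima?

2

J separates as a function of s plus a function of t, so ∇J=0 decouples.
∂J/∂s = 36(s - 2)(s - 1)(s + 4) = 0 at s ∈ {-4, 1, 2}; ∂J/∂t = -12t(t + 2)(t + 3) = 0 at t ∈ {-3, -2, 0}.
The Hessian is diagonal: diag(J_ss, J_tt). Second derivatives: J_ss(-4)=1080, J_ss(1)=-180, J_ss(2)=216; J_tt(-3)=-36, J_tt(-2)=24, J_tt(0)=-72.
Local minima occur where both diagonal entries positive: (-4, -2), (2, -2). Count: 2.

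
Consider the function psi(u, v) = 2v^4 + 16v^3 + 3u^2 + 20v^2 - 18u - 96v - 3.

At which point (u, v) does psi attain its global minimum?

psi(u,v) separates as P(u) + Q(v) − 3, so its minimum is min P + min Q − 3.
P'(u) = 6u - 18 vanishes at u ∈ {3}; Q'(v) = 8(v - 1)(v + 3)(v + 4) vanishes at v ∈ {-4, -3, 1}.
Local minima of P (where P''>0): P(3)=-27. Local minima of Q: Q(-4)=192, Q(1)=-58.
So the global minimum of psi is P(3) + Q(1) − 3 = -27 − 58 − 3 = -88, attained at (3, 1).

(3, 1)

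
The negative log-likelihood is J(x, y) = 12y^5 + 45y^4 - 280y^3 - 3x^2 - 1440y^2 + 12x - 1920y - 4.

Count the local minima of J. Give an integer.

0

J separates as a function of x plus a function of y, so ∇J=0 decouples.
∂J/∂x = -6(x - 2) = 0 at x ∈ {2}; ∂J/∂y = 60(y - 4)(y + 1)(y + 2)(y + 4) = 0 at y ∈ {-4, -2, -1, 4}.
The Hessian is diagonal: diag(J_xx, J_yy). Second derivatives: J_xx(2)=-6; J_yy(-4)=-2880, J_yy(-2)=720, J_yy(-1)=-900, J_yy(4)=14400.
Local minima occur where both diagonal entries positive: none. Count: 0.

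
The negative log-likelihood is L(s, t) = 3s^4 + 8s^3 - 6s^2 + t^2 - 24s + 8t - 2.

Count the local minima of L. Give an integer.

2

L separates as a function of s plus a function of t, so ∇L=0 decouples.
∂L/∂s = 12(s - 1)(s + 1)(s + 2) = 0 at s ∈ {-2, -1, 1}; ∂L/∂t = 2(t + 4) = 0 at t ∈ {-4}.
The Hessian is diagonal: diag(L_ss, L_tt). Second derivatives: L_ss(-2)=36, L_ss(-1)=-24, L_ss(1)=72; L_tt(-4)=2.
Local minima occur where both diagonal entries positive: (-2, -4), (1, -4). Count: 2.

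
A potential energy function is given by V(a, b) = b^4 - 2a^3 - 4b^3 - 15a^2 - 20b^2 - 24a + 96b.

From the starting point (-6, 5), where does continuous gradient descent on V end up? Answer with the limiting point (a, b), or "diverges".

(-4, 4)

V is separable, so gradient descent decouples: a follows -∂V/∂a, b follows -∂V/∂b.
∂V/∂a = -6(a + 1)(a + 4); at a=-6 this is -60, so a increases.
∂V/∂b = 4(b - 4)(b - 2)(b + 3); at b=5 this is 96, so b decreases.
a converges to its nearest critical value -4 (a local min of the a-part); b converges to 4. The iterate converges to (-4, 4).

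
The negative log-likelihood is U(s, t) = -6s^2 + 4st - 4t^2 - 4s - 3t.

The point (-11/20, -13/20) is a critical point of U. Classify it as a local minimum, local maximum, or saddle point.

The Hessian of U is constant: H = [[-12, 4], [4, -8]].
det(H) = (-12)·(-8) − 4² = 80.
det(H) > 0 and tr(H) = -20 < 0, so H is negative definite and the point is a local maximum.

local maximum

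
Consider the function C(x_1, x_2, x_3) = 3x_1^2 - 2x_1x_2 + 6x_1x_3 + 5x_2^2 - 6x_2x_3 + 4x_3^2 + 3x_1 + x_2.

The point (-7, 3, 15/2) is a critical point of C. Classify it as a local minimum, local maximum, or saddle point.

local minimum

The Hessian is constant: H = [[6, -2, 6], [-2, 10, -6], [6, -6, 8]].
Leading principal minors: Δ₁ = 6, Δ₂ = 56, Δ₃ = 16.
All leading minors are positive, so H is positive definite: a local minimum.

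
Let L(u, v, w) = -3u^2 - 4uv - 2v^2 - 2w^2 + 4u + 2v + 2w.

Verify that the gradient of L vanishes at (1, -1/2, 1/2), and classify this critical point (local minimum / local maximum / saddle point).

local maximum

∇L = (-6u - 4v + 4, -4u - 4v + 2, -4w + 2); substituting (1, -1/2, 1/2) gives ∇L = (0, 0, 0), so (1, -1/2, 1/2) is indeed a critical point.
The Hessian is constant: H = [[-6, -4, 0], [-4, -4, 0], [0, 0, -4]].
Leading principal minors: Δ₁ = -6, Δ₂ = 8, Δ₃ = -32.
The minors alternate sign starting negative (−, +, −), so H is negative definite: a local maximum.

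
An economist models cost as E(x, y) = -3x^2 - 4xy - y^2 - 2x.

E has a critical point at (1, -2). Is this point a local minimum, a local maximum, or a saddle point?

saddle point

The Hessian of E is constant: H = [[-6, -4], [-4, -2]].
det(H) = (-6)·(-2) − (-4)² = -4.
Since det(H) < 0, H is indefinite and the critical point is a saddle point.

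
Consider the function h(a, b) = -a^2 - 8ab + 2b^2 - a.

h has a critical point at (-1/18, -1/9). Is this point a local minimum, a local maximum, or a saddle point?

The Hessian of h is constant: H = [[-2, -8], [-8, 4]].
det(H) = (-2)·4 − (-8)² = -72.
Since det(H) < 0, H is indefinite and the critical point is a saddle point.

saddle point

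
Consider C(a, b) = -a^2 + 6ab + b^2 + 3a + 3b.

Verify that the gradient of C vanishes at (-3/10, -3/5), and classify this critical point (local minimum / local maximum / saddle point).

saddle point

∇C = (-2a + 6b + 3, 6a + 2b + 3); substituting (-3/10, -3/5) gives ∇C = (0, 0), so (-3/10, -3/5) is indeed a critical point.
The Hessian of C is constant: H = [[-2, 6], [6, 2]].
det(H) = (-2)·2 − 6² = -40.
Since det(H) < 0, H is indefinite and the critical point is a saddle point.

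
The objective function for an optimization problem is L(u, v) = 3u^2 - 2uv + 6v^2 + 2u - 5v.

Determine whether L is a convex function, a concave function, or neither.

L is quadratic, so its Hessian is the constant matrix H = [[6, -2], [-2, 12]].
det(H) = 68, tr(H) = 18.
det(H) > 0 and tr(H) > 0, so H is positive definite everywhere: convex.

convex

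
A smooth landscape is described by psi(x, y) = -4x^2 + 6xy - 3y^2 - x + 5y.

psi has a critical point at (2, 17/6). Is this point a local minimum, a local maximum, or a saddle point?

The Hessian of psi is constant: H = [[-8, 6], [6, -6]].
det(H) = (-8)·(-6) − 6² = 12.
det(H) > 0 and tr(H) = -14 < 0, so H is negative definite and the point is a local maximum.

local maximum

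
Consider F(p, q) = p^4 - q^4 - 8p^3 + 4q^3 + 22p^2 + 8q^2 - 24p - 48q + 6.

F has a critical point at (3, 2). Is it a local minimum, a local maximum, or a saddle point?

The mixed partial ∂²F/∂p∂q is 0, so the Hessian at any point is diag(F_pp, F_qq) = diag(4(3p^2 - 12p + 11), 4(-3q^2 + 6q + 4)).
At (3, 2): H = diag(8, 16).
Both eigenvalues are positive, so H is positive definite: a local minimum.

local minimum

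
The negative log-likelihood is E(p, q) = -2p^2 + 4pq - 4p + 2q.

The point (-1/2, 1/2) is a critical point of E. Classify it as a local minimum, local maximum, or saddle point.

The Hessian of E is constant: H = [[-4, 4], [4, 0]].
det(H) = (-4)·0 − 4² = -16.
Since det(H) < 0, H is indefinite and the critical point is a saddle point.

saddle point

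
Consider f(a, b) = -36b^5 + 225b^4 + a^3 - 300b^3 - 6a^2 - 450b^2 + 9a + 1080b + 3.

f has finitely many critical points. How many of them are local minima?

f separates as a function of a plus a function of b, so ∇f=0 decouples.
∂f/∂a = 3(a - 3)(a - 1) = 0 at a ∈ {1, 3}; ∂f/∂b = -180(b - 3)(b - 2)(b - 1)(b + 1) = 0 at b ∈ {-1, 1, 2, 3}.
The Hessian is diagonal: diag(f_aa, f_bb). Second derivatives: f_aa(1)=-6, f_aa(3)=6; f_bb(-1)=4320, f_bb(1)=-720, f_bb(2)=540, f_bb(3)=-1440.
Local minima occur where both diagonal entries positive: (3, -1), (3, 2). Count: 2.

2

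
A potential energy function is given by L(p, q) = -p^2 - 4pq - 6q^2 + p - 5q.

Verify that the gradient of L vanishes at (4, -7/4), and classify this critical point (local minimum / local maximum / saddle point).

∇L = (-2p - 4q + 1, -4p - 12q - 5); substituting (4, -7/4) gives ∇L = (0, 0), so (4, -7/4) is indeed a critical point.
The Hessian of L is constant: H = [[-2, -4], [-4, -12]].
det(H) = (-2)·(-12) − (-4)² = 8.
det(H) > 0 and tr(H) = -14 < 0, so H is negative definite and the point is a local maximum.

local maximum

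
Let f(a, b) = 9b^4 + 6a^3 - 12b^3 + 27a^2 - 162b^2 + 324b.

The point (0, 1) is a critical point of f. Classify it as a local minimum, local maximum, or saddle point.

The mixed partial ∂²f/∂a∂b is 0, so the Hessian at any point is diag(f_aa, f_bb) = diag(18(2a + 3), 36(3b^2 - 2b - 9)).
At (0, 1): H = diag(54, -288).
The eigenvalues have opposite signs, so H is indefinite: a saddle point.

saddle point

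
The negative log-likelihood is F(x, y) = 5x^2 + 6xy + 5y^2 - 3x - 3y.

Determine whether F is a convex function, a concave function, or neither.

F is quadratic, so its Hessian is the constant matrix H = [[10, 6], [6, 10]].
det(H) = 64, tr(H) = 20.
det(H) > 0 and tr(H) > 0, so H is positive definite everywhere: convex.

convex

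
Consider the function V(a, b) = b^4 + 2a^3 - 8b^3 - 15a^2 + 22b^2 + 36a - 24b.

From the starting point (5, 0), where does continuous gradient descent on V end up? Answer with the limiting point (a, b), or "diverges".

V is separable, so gradient descent decouples: a follows -∂V/∂a, b follows -∂V/∂b.
∂V/∂a = 6(a - 3)(a - 2); at a=5 this is 36, so a decreases.
∂V/∂b = 4(b - 3)(b - 2)(b - 1); at b=0 this is -24, so b increases.
a converges to its nearest critical value 3 (a local min of the a-part); b converges to 1. The iterate converges to (3, 1).

(3, 1)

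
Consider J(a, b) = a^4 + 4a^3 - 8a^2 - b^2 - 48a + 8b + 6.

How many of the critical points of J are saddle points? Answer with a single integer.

J separates as a function of a plus a function of b, so ∇J=0 decouples.
∂J/∂a = 4(a - 2)(a + 2)(a + 3) = 0 at a ∈ {-3, -2, 2}; ∂J/∂b = -2(b - 4) = 0 at b ∈ {4}.
The Hessian is diagonal: diag(J_aa, J_bb). Second derivatives: J_aa(-3)=20, J_aa(-2)=-16, J_aa(2)=80; J_bb(4)=-2.
Saddle points occur where the two diagonal entries have opposite signs: (-3, 4), (2, 4). Count: 2.

2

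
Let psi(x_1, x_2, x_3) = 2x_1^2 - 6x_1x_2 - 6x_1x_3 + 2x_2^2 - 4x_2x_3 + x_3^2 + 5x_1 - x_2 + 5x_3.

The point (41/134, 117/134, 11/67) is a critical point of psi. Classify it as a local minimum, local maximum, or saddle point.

saddle point

The Hessian is constant: H = [[4, -6, -6], [-6, 4, -4], [-6, -4, 2]].
Leading principal minors: Δ₁ = 4, Δ₂ = -20, Δ₃ = -536.
The minors fit neither the all-positive nor the alternating-sign pattern, so H is indefinite: a saddle point.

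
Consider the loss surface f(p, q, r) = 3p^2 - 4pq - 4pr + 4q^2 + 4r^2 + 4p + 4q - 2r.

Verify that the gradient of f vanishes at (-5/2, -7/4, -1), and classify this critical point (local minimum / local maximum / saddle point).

∇f = (6p - 4q - 4r + 4, -4p + 8q + 4, -4p + 8r - 2); substituting (-5/2, -7/4, -1) gives ∇f = (0, 0, 0), so (-5/2, -7/4, -1) is indeed a critical point.
The Hessian is constant: H = [[6, -4, -4], [-4, 8, 0], [-4, 0, 8]].
Leading principal minors: Δ₁ = 6, Δ₂ = 32, Δ₃ = 128.
All leading minors are positive, so H is positive definite: a local minimum.

local minimum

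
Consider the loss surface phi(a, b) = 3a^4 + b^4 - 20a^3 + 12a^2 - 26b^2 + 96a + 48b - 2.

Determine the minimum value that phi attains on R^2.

-415

phi(a,b) separates as P(a) + Q(b) − 2, so its minimum is min P + min Q − 2.
P'(a) = 12(a - 4)(a - 2)(a + 1) vanishes at a ∈ {-1, 2, 4}; Q'(b) = 4(b - 3)(b - 1)(b + 4) vanishes at b ∈ {-4, 1, 3}.
Local minima of P (where P''>0): P(-1)=-61, P(4)=64. Local minima of Q: Q(-4)=-352, Q(3)=-9.
So the global minimum of phi is P(-1) + Q(-4) − 2 = -61 − 352 − 2 = -415, attained at (-1, -4).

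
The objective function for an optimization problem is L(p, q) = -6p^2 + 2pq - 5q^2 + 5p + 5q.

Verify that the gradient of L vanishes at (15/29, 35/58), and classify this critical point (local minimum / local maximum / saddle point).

∇L = (-12p + 2q + 5, 2p - 10q + 5); substituting (15/29, 35/58) gives ∇L = (0, 0), so (15/29, 35/58) is indeed a critical point.
The Hessian of L is constant: H = [[-12, 2], [2, -10]].
det(H) = (-12)·(-10) − 2² = 116.
det(H) > 0 and tr(H) = -22 < 0, so H is negative definite and the point is a local maximum.

local maximum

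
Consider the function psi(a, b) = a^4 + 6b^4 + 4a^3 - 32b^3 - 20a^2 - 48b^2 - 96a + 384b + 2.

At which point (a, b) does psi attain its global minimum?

(3, -2)

psi(a,b) separates as P(a) + Q(b) + 2, so its minimum is min P + min Q + 2.
P'(a) = 4(a - 3)(a + 2)(a + 4) vanishes at a ∈ {-4, -2, 3}; Q'(b) = 24(b - 4)(b - 2)(b + 2) vanishes at b ∈ {-2, 2, 4}.
Local minima of P (where P''>0): P(-4)=64, P(3)=-279. Local minima of Q: Q(-2)=-608, Q(4)=256.
So the global minimum of psi is P(3) + Q(-2) + 2 = -279 − 608 + 2 = -885, attained at (3, -2).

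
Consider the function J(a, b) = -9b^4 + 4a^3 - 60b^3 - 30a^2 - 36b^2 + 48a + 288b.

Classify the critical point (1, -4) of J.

The mixed partial ∂²J/∂a∂b is 0, so the Hessian at any point is diag(J_aa, J_bb) = diag(12(2a - 5), -36(3b^2 + 10b + 2)).
At (1, -4): H = diag(-36, -360).
Both eigenvalues are negative, so H is negative definite: a local maximum.

local maximum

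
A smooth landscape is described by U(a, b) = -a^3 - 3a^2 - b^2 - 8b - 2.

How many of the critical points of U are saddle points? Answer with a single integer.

U separates as a function of a plus a function of b, so ∇U=0 decouples.
∂U/∂a = -3a(a + 2) = 0 at a ∈ {-2, 0}; ∂U/∂b = -2(b + 4) = 0 at b ∈ {-4}.
The Hessian is diagonal: diag(U_aa, U_bb). Second derivatives: U_aa(-2)=6, U_aa(0)=-6; U_bb(-4)=-2.
Saddle points occur where the two diagonal entries have opposite signs: (-2, -4). Count: 1.

1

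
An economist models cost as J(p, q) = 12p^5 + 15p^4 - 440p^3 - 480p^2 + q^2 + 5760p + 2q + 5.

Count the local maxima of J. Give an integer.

0

J separates as a function of p plus a function of q, so ∇J=0 decouples.
∂J/∂p = 60(p - 4)(p - 2)(p + 3)(p + 4) = 0 at p ∈ {-4, -3, 2, 4}; ∂J/∂q = 2(q + 1) = 0 at q ∈ {-1}.
The Hessian is diagonal: diag(J_pp, J_qq). Second derivatives: J_pp(-4)=-2880, J_pp(-3)=2100, J_pp(2)=-3600, J_pp(4)=6720; J_qq(-1)=2.
Local maxima occur where both diagonal entries negative: none. Count: 0.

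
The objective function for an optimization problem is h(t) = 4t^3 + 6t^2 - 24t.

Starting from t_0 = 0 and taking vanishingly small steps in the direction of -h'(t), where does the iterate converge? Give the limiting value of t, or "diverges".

h'(t) = 12(t - 1)(t + 2), so h'(0) = -24.
Gradient descent moves in the -h' direction, i.e. t is increasing.
The nearest critical point in that direction is t = 1, where h'' = 36 > 0 (a local minimum). The iterate converges there.

1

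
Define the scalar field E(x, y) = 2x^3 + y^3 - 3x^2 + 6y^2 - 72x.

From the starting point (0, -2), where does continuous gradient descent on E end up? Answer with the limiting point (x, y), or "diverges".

(4, 0)

E is separable, so gradient descent decouples: x follows -∂E/∂x, y follows -∂E/∂y.
∂E/∂x = 6(x - 4)(x + 3); at x=0 this is -72, so x increases.
∂E/∂y = 3y(y + 4); at y=-2 this is -12, so y increases.
x converges to its nearest critical value 4 (a local min of the x-part); y converges to 0. The iterate converges to (4, 0).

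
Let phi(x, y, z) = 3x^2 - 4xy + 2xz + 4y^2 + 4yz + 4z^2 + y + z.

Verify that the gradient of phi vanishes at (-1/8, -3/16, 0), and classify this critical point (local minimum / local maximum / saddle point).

local minimum

∇phi = (6x - 4y + 2z, -4x + 8y + 4z + 1, 2x + 4y + 8z + 1); substituting (-1/8, -3/16, 0) gives ∇phi = (0, 0, 0), so (-1/8, -3/16, 0) is indeed a critical point.
The Hessian is constant: H = [[6, -4, 2], [-4, 8, 4], [2, 4, 8]].
Leading principal minors: Δ₁ = 6, Δ₂ = 32, Δ₃ = 64.
All leading minors are positive, so H is positive definite: a local minimum.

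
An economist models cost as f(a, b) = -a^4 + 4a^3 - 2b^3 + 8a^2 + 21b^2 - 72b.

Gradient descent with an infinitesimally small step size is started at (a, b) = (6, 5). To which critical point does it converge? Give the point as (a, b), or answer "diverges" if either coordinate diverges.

f is separable, so gradient descent decouples: a follows -∂f/∂a, b follows -∂f/∂b.
∂f/∂a = -4a(a - 4)(a + 1); at a=6 this is -336, so a increases.
∂f/∂b = -6(b - 4)(b - 3); at b=5 this is -12, so b increases.
The a-coordinate has no critical point in that direction and runs off to infinity.

diverges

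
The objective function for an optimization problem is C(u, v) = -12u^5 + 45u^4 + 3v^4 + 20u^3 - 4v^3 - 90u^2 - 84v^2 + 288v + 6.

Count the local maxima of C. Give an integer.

C separates as a function of u plus a function of v, so ∇C=0 decouples.
∂C/∂u = -60u(u - 3)(u - 1)(u + 1) = 0 at u ∈ {-1, 0, 1, 3}; ∂C/∂v = 12(v - 3)(v - 2)(v + 4) = 0 at v ∈ {-4, 2, 3}.
The Hessian is diagonal: diag(C_uu, C_vv). Second derivatives: C_uu(-1)=480, C_uu(0)=-180, C_uu(1)=240, C_uu(3)=-1440; C_vv(-4)=504, C_vv(2)=-72, C_vv(3)=84.
Local maxima occur where both diagonal entries negative: (0, 2), (3, 2). Count: 2.

2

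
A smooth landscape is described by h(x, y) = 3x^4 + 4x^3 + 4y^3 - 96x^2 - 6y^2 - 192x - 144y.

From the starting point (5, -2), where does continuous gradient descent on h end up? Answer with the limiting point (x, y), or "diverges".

(4, 4)

h is separable, so gradient descent decouples: x follows -∂h/∂x, y follows -∂h/∂y.
∂h/∂x = 12(x - 4)(x + 1)(x + 4); at x=5 this is 648, so x decreases.
∂h/∂y = 12(y - 4)(y + 3); at y=-2 this is -72, so y increases.
x converges to its nearest critical value 4 (a local min of the x-part); y converges to 4. The iterate converges to (4, 4).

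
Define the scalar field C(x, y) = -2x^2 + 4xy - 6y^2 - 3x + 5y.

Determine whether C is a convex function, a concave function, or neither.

concave

C is quadratic, so its Hessian is the constant matrix H = [[-4, 4], [4, -12]].
det(H) = 32, tr(H) = -16.
det(H) > 0 and tr(H) < 0, so H is negative definite everywhere: concave.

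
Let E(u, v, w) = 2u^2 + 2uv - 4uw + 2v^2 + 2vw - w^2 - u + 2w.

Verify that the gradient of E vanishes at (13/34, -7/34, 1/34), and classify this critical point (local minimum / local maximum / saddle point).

∇E = (4u + 2v - 4w - 1, 2u + 4v + 2w, -4u + 2v - 2w + 2); substituting (13/34, -7/34, 1/34) gives ∇E = (0, 0, 0), so (13/34, -7/34, 1/34) is indeed a critical point.
The Hessian is constant: H = [[4, 2, -4], [2, 4, 2], [-4, 2, -2]].
Leading principal minors: Δ₁ = 4, Δ₂ = 12, Δ₃ = -136.
The minors fit neither the all-positive nor the alternating-sign pattern, so H is indefinite: a saddle point.

saddle point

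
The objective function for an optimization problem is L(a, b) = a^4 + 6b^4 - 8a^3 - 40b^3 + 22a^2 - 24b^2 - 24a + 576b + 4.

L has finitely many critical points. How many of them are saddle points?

4

L separates as a function of a plus a function of b, so ∇L=0 decouples.
∂L/∂a = 4(a - 3)(a - 2)(a - 1) = 0 at a ∈ {1, 2, 3}; ∂L/∂b = 24(b - 4)(b - 3)(b + 2) = 0 at b ∈ {-2, 3, 4}.
The Hessian is diagonal: diag(L_aa, L_bb). Second derivatives: L_aa(1)=8, L_aa(2)=-4, L_aa(3)=8; L_bb(-2)=720, L_bb(3)=-120, L_bb(4)=144.
Saddle points occur where the two diagonal entries have opposite signs: (1, 3), (2, -2), (2, 4), (3, 3). Count: 4.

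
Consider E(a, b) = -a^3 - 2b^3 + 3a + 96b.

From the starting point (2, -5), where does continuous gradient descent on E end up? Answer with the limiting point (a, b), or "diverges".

E is separable, so gradient descent decouples: a follows -∂E/∂a, b follows -∂E/∂b.
∂E/∂a = -3(a - 1)(a + 1); at a=2 this is -9, so a increases.
∂E/∂b = -6(b - 4)(b + 4); at b=-5 this is -54, so b increases.
The a-coordinate has no critical point in that direction and runs off to infinity.

diverges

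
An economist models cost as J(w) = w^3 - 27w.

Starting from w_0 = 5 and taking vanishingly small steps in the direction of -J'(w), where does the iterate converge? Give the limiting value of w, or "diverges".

J'(w) = 3(w - 3)(w + 3), so J'(5) = 48.
Gradient descent moves in the -J' direction, i.e. w is decreasing.
The nearest critical point in that direction is w = 3, where J'' = 18 > 0 (a local minimum). The iterate converges there.

3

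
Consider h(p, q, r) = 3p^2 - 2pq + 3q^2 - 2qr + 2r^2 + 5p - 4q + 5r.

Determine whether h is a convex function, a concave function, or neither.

h is quadratic, so its Hessian is the constant matrix H = [[6, -2, 0], [-2, 6, -2], [0, -2, 4]].
Leading principal minors: 6, 32, 104.
All positive ⇒ H ≻ 0 ⇒ convex.

convex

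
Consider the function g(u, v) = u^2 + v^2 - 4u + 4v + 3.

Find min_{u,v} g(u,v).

-5

g(u,v) separates as P(u) + Q(v) + 3, so its minimum is min P + min Q + 3.
P'(u) = 2u - 4 vanishes at u ∈ {2}; Q'(v) = 2v + 4 vanishes at v ∈ {-2}.
Local minima of P (where P''>0): P(2)=-4. Local minima of Q: Q(-2)=-4.
So the global minimum of g is P(2) + Q(-2) + 3 = -4 − 4 + 3 = -5, attained at (2, -2).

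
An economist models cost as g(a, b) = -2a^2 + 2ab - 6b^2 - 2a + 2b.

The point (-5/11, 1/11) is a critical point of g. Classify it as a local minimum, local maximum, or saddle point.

The Hessian of g is constant: H = [[-4, 2], [2, -12]].
det(H) = (-4)·(-12) − 2² = 44.
det(H) > 0 and tr(H) = -16 < 0, so H is negative definite and the point is a local maximum.

local maximum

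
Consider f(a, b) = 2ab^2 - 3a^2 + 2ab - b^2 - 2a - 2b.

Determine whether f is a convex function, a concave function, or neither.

neither

The term 2ab^2 is cubic, so the Hessian is not constant.
∂²f/∂b² = 4a - 2, which takes both signs as a varies (negative for sufficiently negative a). A diagonal entry of the Hessian changing sign means the Hessian is neither positive- nor negative-semidefinite on all of R^2.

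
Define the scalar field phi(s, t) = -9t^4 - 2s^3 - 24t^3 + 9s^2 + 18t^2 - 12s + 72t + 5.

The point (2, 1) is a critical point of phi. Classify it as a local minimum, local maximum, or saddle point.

local maximum

The mixed partial ∂²phi/∂s∂t is 0, so the Hessian at any point is diag(phi_ss, phi_tt) = diag(6(-2s + 3), 36(-3t^2 - 4t + 1)).
At (2, 1): H = diag(-6, -216).
Both eigenvalues are negative, so H is negative definite: a local maximum.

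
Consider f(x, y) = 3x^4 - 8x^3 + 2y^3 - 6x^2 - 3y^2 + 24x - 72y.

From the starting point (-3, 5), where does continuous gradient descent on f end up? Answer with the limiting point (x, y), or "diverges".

(-1, 4)

f is separable, so gradient descent decouples: x follows -∂f/∂x, y follows -∂f/∂y.
∂f/∂x = 12(x - 2)(x - 1)(x + 1); at x=-3 this is -480, so x increases.
∂f/∂y = 6(y - 4)(y + 3); at y=5 this is 48, so y decreases.
x converges to its nearest critical value -1 (a local min of the x-part); y converges to 4. The iterate converges to (-1, 4).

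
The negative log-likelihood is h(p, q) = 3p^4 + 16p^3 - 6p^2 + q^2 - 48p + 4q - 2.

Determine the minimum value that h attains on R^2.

-166

h(p,q) separates as A(p) + B(q) − 2, so its minimum is min A + min B − 2.
A'(p) = 12(p - 1)(p + 1)(p + 4) vanishes at p ∈ {-4, -1, 1}; B'(q) = 2q + 4 vanishes at q ∈ {-2}.
Local minima of A (where A''>0): A(-4)=-160, A(1)=-35. Local minima of B: B(-2)=-4.
So the global minimum of h is A(-4) + B(-2) − 2 = -160 − 4 − 2 = -166, attained at (-4, -2).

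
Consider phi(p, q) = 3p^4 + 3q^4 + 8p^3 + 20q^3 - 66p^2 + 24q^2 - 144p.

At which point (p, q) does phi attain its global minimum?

phi(p,q) separates as A(p) + B(q), so its minimum is min A + min B.
A'(p) = 12(p - 3)(p + 1)(p + 4) vanishes at p ∈ {-4, -1, 3}; B'(q) = 12q(q + 1)(q + 4) vanishes at q ∈ {-4, -1, 0}.
Local minima of A (where A''>0): A(-4)=-224, A(3)=-567. Local minima of B: B(-4)=-128, B(0)=0.
So the global minimum of phi is A(3) + B(-4) = -567 − 128 = -695, attained at (3, -4).

(3, -4)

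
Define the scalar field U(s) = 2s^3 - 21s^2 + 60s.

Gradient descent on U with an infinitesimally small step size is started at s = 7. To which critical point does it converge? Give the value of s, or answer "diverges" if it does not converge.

5

U'(s) = 6(s - 5)(s - 2), so U'(7) = 60.
Gradient descent moves in the -U' direction, i.e. s is decreasing.
The nearest critical point in that direction is s = 5, where U'' = 18 > 0 (a local minimum). The iterate converges there.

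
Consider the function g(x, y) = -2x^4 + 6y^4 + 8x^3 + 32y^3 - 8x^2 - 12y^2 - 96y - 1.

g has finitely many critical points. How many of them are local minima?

2

g separates as a function of x plus a function of y, so ∇g=0 decouples.
∂g/∂x = -8x(x - 2)(x - 1) = 0 at x ∈ {0, 1, 2}; ∂g/∂y = 24(y - 1)(y + 1)(y + 4) = 0 at y ∈ {-4, -1, 1}.
The Hessian is diagonal: diag(g_xx, g_yy). Second derivatives: g_xx(0)=-16, g_xx(1)=8, g_xx(2)=-16; g_yy(-4)=360, g_yy(-1)=-144, g_yy(1)=240.
Local minima occur where both diagonal entries positive: (1, -4), (1, 1). Count: 2.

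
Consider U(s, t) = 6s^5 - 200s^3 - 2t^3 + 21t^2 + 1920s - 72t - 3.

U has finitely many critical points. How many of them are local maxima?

U separates as a function of s plus a function of t, so ∇U=0 decouples.
∂U/∂s = 30(s - 4)(s - 2)(s + 2)(s + 4) = 0 at s ∈ {-4, -2, 2, 4}; ∂U/∂t = -6(t - 4)(t - 3) = 0 at t ∈ {3, 4}.
The Hessian is diagonal: diag(U_ss, U_tt). Second derivatives: U_ss(-4)=-2880, U_ss(-2)=1440, U_ss(2)=-1440, U_ss(4)=2880; U_tt(3)=6, U_tt(4)=-6.
Local maxima occur where both diagonal entries negative: (-4, 4), (2, 4). Count: 2.

2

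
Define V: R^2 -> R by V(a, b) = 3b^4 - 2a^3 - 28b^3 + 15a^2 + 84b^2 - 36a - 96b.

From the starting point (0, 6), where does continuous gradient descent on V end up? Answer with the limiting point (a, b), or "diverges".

(2, 4)

V is separable, so gradient descent decouples: a follows -∂V/∂a, b follows -∂V/∂b.
∂V/∂a = -6(a - 3)(a - 2); at a=0 this is -36, so a increases.
∂V/∂b = 12(b - 4)(b - 2)(b - 1); at b=6 this is 480, so b decreases.
a converges to its nearest critical value 2 (a local min of the a-part); b converges to 4. The iterate converges to (2, 4).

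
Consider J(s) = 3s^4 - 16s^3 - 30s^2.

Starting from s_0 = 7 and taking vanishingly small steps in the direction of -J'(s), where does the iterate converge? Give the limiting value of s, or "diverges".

J'(s) = 12s(s - 5)(s + 1), so J'(7) = 1344.
Gradient descent moves in the -J' direction, i.e. s is decreasing.
The nearest critical point in that direction is s = 5, where J'' = 360 > 0 (a local minimum). The iterate converges there.

5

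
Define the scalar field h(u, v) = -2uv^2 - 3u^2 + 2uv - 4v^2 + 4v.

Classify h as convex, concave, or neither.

neither

The term -2uv^2 is cubic, so the Hessian is not constant.
∂²h/∂v² = -4u - 8, which takes both signs as u varies (negative for sufficiently large u). A diagonal entry of the Hessian changing sign means the Hessian is neither positive- nor negative-semidefinite on all of R^2.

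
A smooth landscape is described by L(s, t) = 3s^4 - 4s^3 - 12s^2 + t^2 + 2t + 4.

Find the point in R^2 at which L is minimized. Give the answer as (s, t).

L(s,t) separates as P(s) + Q(t) + 4, so its minimum is min P + min Q + 4.
P'(s) = 12s(s - 2)(s + 1) vanishes at s ∈ {-1, 0, 2}; Q'(t) = 2(t + 1) vanishes at t ∈ {-1}.
Local minima of P (where P''>0): P(-1)=-5, P(2)=-32. Local minima of Q: Q(-1)=-1.
So the global minimum of L is P(2) + Q(-1) + 4 = -32 − 1 + 4 = -29, attained at (2, -1).

(2, -1)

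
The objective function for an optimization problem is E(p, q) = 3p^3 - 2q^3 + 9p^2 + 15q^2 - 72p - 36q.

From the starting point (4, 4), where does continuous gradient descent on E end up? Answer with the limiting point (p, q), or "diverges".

diverges

E is separable, so gradient descent decouples: p follows -∂E/∂p, q follows -∂E/∂q.
∂E/∂p = 9(p - 2)(p + 4); at p=4 this is 144, so p decreases.
∂E/∂q = -6(q - 3)(q - 2); at q=4 this is -12, so q increases.
The q-coordinate has no critical point in that direction and runs off to infinity.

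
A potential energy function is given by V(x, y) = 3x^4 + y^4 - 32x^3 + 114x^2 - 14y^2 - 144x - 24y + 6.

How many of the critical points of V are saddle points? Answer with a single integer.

V separates as a function of x plus a function of y, so ∇V=0 decouples.
∂V/∂x = 12(x - 4)(x - 3)(x - 1) = 0 at x ∈ {1, 3, 4}; ∂V/∂y = 4(y - 3)(y + 1)(y + 2) = 0 at y ∈ {-2, -1, 3}.
The Hessian is diagonal: diag(V_xx, V_yy). Second derivatives: V_xx(1)=72, V_xx(3)=-24, V_xx(4)=36; V_yy(-2)=20, V_yy(-1)=-16, V_yy(3)=80.
Saddle points occur where the two diagonal entries have opposite signs: (1, -1), (3, -2), (3, 3), (4, -1). Count: 4.

4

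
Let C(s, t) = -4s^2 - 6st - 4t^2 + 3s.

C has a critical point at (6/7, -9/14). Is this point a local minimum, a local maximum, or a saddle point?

local maximum

The Hessian of C is constant: H = [[-8, -6], [-6, -8]].
det(H) = (-8)·(-8) − (-6)² = 28.
det(H) > 0 and tr(H) = -16 < 0, so H is negative definite and the point is a local maximum.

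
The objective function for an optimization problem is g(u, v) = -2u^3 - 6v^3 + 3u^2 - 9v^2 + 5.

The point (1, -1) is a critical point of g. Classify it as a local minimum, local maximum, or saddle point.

saddle point

The mixed partial ∂²g/∂u∂v is 0, so the Hessian at any point is diag(g_uu, g_vv) = diag(6(-2u + 1), -18(2v + 1)).
At (1, -1): H = diag(-6, 18).
The eigenvalues have opposite signs, so H is indefinite: a saddle point.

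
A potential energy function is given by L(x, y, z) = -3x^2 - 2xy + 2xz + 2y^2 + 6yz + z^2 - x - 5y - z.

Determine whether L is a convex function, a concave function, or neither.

neither

L is quadratic, so its Hessian is the constant matrix H = [[-6, -2, 2], [-2, 4, 6], [2, 6, 2]].
Leading principal minors: -6, -28, 96.
Neither pattern holds ⇒ H is indefinite ⇒ neither convex nor concave.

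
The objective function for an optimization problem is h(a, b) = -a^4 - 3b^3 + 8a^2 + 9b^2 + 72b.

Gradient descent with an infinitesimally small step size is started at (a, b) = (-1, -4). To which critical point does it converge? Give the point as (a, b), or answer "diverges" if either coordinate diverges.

h is separable, so gradient descent decouples: a follows -∂h/∂a, b follows -∂h/∂b.
∂h/∂a = -4a(a - 2)(a + 2); at a=-1 this is -12, so a increases.
∂h/∂b = -9(b - 4)(b + 2); at b=-4 this is -144, so b increases.
a converges to its nearest critical value 0 (a local min of the a-part); b converges to -2. The iterate converges to (0, -2).

(0, -2)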